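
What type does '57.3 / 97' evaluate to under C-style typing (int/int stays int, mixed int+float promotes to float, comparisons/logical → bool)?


Operand types: float / int
Rule: mixed int/float promotes to float; int/int stays int
Result type: float


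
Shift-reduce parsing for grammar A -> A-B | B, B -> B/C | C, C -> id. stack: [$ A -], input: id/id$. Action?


no handle ('A-' is not any RHS); shift 'id'
Action: shift


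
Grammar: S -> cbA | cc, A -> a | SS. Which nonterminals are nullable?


A nonterminal is nullable iff some alternative derives ε (directly, or every symbol in it is nullable)
Nullable: {}


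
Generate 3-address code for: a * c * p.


Break into single-operator statements:
t1 = a * c
t2 = t1 * p


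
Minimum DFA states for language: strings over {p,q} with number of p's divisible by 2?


Track (count of p) mod 2: states 0..1, accept at 0
Minimal DFA: 2 states


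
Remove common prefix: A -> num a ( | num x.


Common prefix: 'num'
Factored: A -> num A', A' -> a ( | x


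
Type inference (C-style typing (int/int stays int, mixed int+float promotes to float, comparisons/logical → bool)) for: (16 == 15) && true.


Operand types: bool && bool
Rule: logical operators take bool operands and yield bool
Result type: bool


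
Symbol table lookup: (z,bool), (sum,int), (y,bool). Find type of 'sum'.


Lookup 'sum' → type int


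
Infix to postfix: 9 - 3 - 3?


Left to right (same or higher precedence on left)
Postfix: 9 3 - 3 -


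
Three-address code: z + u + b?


Break into single-operator statements:
t1 = z + u
t2 = t1 + b


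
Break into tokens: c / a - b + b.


Scan left to right, longest-match per lexeme
Tokens: ID(c), OP(/), ID(a), OP(-), ID(b), OP(+), ID(b)


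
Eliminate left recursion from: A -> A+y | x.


Left-recursive alternatives: A+y; non-recursive: x
Introduce A': A -> xA', A' -> +yA' | ε


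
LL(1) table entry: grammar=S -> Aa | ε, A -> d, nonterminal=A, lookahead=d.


For [A, d]: 'd' ∈ FIRST(d)
Entry: A -> d


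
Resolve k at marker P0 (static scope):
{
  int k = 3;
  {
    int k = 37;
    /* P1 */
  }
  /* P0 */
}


k declared in the same block as P0
k = 3


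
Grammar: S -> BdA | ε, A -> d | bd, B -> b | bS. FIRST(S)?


Per alternative of S: FIRST(BdA) = {b}; FIRST(ε) = {ε}
FIRST(S) = {b, ε}


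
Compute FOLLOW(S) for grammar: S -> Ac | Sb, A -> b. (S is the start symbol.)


$ ∈ FOLLOW(S). For each A -> αBβ: add FIRST(β)\{ε} to FOLLOW(B); if β nullable, add FOLLOW(A).
FOLLOW(S) = {$, b}


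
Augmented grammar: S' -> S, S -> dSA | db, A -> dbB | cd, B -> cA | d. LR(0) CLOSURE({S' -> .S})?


Start: S' -> .S
For each item with dot before a nonterminal B, add B -> .γ for every B-production
Closure: [S' -> .S, S -> .dSA, S -> .db]


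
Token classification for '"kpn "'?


Pattern: double-quoted sequence
Type: STRING_LITERAL


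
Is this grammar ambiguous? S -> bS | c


right-linear, alternatives start with distinct terminals 'b' vs 'c': unique leftmost derivation
Unambiguous


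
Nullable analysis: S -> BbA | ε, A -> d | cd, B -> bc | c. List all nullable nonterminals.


A nonterminal is nullable iff some alternative derives ε (directly, or every symbol in it is nullable)
Nullable: {S}


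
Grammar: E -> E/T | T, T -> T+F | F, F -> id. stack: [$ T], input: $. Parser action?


lookahead ∉ {+} so T won't extend; reduce E -> T
Action: reduce (E -> T)


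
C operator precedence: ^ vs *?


'*' is multiplicative (level 10); '^' is bitwise XOR (level 4)
Higher level binds tighter
'*' has higher precedence than '^'


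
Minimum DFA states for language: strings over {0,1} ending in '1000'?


Track the longest suffix of input matching a prefix of '1000': 5 classes (prefixes of length 0..4)
Minimal DFA: 5 states


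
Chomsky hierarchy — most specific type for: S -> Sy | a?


Left-linear: every RHS is a terminal or one nonterminal followed by a terminal
Classification: Type 3 (Regular)


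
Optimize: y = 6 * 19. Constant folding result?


6 * 19 = 114 at compile time
Optimized: y = 114


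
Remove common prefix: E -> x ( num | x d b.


Common prefix: 'x'
Factored: E -> x E', E' -> ( num | d b


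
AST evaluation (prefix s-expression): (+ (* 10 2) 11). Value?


Evaluate inner: (* 10 2) = 20
Evaluate root: (+ 20 11) = 31
Result: 31


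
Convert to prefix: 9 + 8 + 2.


left-to-right (same/higher precedence on left): tree is (+ (+ 9 8) 2)
Prefix: + + 9 8 2


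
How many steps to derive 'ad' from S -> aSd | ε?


Derivation: S => aSd => ad
Steps: 2


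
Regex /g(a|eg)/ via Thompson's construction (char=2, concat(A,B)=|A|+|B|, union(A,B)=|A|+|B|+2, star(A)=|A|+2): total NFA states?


Syntax tree has 4 char leaf(s), 1 union(s), 0 star(s)
chars contribute 4×2 = 8; each union adds +2; each star adds +2
Total: 8 + 2 + 0 = 10 states


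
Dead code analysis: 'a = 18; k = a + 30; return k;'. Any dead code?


a is read by k's definition; k is returned
No dead code


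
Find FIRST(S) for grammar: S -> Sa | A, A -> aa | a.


Per alternative of S: FIRST(Sa) = {a}; FIRST(A) = {a}
FIRST(S) = {a}


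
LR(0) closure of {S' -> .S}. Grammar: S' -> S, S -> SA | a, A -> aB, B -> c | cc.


Start: S' -> .S
For each item with dot before a nonterminal B, add B -> .γ for every B-production
Closure: [S' -> .S, S -> .SA, S -> .a]


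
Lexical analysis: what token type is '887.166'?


Pattern: digits with a decimal point
Type: FLOAT_LITERAL


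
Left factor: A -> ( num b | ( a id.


Common prefix: '('
Factored: A -> ( A', A' -> num b | a id


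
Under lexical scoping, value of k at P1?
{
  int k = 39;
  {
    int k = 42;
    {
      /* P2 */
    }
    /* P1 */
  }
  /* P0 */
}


k declared in the same block as P1
k = 42


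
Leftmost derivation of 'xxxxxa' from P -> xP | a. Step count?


Derivation: P => xP => xxP => xxxP => xxxxP => xxxxxP => xxxxxa
Steps: 6


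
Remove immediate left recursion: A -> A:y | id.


Left-recursive alternatives: A:y; non-recursive: id
Introduce A': A -> idA', A' -> :yA' | ε


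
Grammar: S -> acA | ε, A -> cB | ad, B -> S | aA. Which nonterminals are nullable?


A nonterminal is nullable iff some alternative derives ε (directly, or every symbol in it is nullable)
Nullable: {B, S}


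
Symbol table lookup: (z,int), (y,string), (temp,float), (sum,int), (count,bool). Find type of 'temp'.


Lookup 'temp' → type float


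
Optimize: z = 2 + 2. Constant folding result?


2 + 2 = 4 at compile time
Optimized: z = 4


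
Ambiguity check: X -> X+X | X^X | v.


'v+v^v' has two parse trees (no precedence encoded between + and ^)
Ambiguous


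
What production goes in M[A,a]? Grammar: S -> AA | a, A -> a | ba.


For [A, a]: 'a' ∈ FIRST(a)
Entry: A -> a


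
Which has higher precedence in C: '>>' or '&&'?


'>>' is shift (level 8); '&&' is logical AND (level 2)
Higher level binds tighter
'>>' has higher precedence than '&&'


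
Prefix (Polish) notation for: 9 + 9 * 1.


'*' binds tighter: tree is (+ 9 (* 9 1))
Prefix: + 9 * 9 1


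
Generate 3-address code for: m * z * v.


Break into single-operator statements:
t1 = m * z
t2 = t1 * v


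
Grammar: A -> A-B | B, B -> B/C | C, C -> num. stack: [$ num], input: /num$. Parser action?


'num' on top is the handle for C -> num
Action: reduce (C -> num)


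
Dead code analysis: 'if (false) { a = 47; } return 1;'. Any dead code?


condition is constant false, so the whole block is unreachable
Dead: 'if (false) { a = 47; }'


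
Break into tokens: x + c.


Scan left to right, longest-match per lexeme
Tokens: ID(x), OP(+), ID(c)


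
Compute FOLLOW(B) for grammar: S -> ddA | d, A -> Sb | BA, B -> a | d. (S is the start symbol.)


$ ∈ FOLLOW(S). For each A -> αBβ: add FIRST(β)\{ε} to FOLLOW(B); if β nullable, add FOLLOW(A).
FOLLOW(B) = {a, d}


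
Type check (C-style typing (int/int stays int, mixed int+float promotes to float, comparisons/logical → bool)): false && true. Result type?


Operand types: bool && bool
Rule: logical operators take bool operands and yield bool
Result type: bool


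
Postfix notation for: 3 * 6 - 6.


Left to right (same or higher precedence on left)
Postfix: 3 6 * 6 -


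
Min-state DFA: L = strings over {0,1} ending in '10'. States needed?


Track the longest suffix of input matching a prefix of '10': 3 classes (prefixes of length 0..2)
Minimal DFA: 3 states


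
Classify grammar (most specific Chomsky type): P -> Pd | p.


Left-linear: every RHS is a terminal or one nonterminal followed by a terminal
Classification: Type 3 (Regular)


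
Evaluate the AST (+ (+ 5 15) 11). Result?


Evaluate inner: (+ 5 15) = 20
Evaluate root: (+ 20 11) = 31
Result: 31


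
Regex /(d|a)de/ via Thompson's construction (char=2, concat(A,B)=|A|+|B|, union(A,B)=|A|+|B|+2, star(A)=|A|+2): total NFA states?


Syntax tree has 4 char leaf(s), 1 union(s), 0 star(s)
chars contribute 4×2 = 8; each union adds +2; each star adds +2
Total: 8 + 2 + 0 = 10 states


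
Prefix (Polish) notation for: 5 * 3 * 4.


left-to-right (same/higher precedence on left): tree is (* (* 5 3) 4)
Prefix: * * 5 3 4


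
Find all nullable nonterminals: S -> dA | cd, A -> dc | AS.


A nonterminal is nullable iff some alternative derives ε (directly, or every symbol in it is nullable)
Nullable: {}


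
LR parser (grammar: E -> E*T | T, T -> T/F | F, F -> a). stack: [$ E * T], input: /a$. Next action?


'/' can extend T; shift to build T -> T/F
Action: shift


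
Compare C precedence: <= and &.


'<=' is relational (level 7); '&' is bitwise AND (level 5)
Higher level binds tighter
'<=' has higher precedence than '&'


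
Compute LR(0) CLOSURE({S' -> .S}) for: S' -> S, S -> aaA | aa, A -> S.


Start: S' -> .S
For each item with dot before a nonterminal B, add B -> .γ for every B-production
Closure: [S' -> .S, S -> .aaA, S -> .aa]


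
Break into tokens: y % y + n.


Scan left to right, longest-match per lexeme
Tokens: ID(y), OP(%), ID(y), OP(+), ID(n)


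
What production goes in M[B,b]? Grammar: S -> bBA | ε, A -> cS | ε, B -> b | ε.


For [B, b]: 'b' ∈ FIRST(b)
Entry: B -> b


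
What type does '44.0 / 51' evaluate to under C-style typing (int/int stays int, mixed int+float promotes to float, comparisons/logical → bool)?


Operand types: float / int
Rule: mixed int/float promotes to float; int/int stays int
Result type: float


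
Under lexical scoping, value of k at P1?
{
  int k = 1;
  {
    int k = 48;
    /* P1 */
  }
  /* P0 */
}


k declared in the same block as P1
k = 48


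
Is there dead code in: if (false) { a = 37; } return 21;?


condition is constant false, so the whole block is unreachable
Dead: 'if (false) { a = 37; }'


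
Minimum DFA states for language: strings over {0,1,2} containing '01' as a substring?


KMP-style automaton: 2 progress states + 1 absorbing accept = 3
Minimal DFA: 3 states


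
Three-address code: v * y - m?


Break into single-operator statements:
t1 = v * y
t2 = t1 - m


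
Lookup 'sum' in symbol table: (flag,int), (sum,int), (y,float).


Lookup 'sum' → type int


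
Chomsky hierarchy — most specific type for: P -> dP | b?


Right-linear: every RHS is a terminal or a terminal followed by one nonterminal
Classification: Type 3 (Regular)


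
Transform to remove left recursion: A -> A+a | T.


Left-recursive alternatives: A+a; non-recursive: T
Introduce A': A -> TA', A' -> +aA' | ε


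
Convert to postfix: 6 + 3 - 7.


Left to right (same or higher precedence on left)
Postfix: 6 3 + 7 -


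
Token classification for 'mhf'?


Pattern: letter/underscore followed by alphanumerics, not a keyword
Type: IDENTIFIER


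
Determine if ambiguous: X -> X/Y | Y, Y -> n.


precedence layered via separate nonterminal Y: deterministic
Unambiguous


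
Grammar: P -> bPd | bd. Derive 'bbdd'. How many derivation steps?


Derivation: P => bPd => bbdd
Steps: 2


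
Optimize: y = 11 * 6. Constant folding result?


11 * 6 = 66 at compile time
Optimized: y = 66


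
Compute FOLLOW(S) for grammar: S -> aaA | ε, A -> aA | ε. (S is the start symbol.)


$ ∈ FOLLOW(S). For each A -> αBβ: add FIRST(β)\{ε} to FOLLOW(B); if β nullable, add FOLLOW(A).
FOLLOW(S) = {$}


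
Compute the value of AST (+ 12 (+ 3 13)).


Evaluate inner: (+ 3 13) = 16
Evaluate root: (+ 12 16) = 28
Result: 28


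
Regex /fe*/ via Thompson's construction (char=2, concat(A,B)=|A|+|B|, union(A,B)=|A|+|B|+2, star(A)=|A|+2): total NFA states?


Syntax tree has 2 char leaf(s), 0 union(s), 1 star(s)
chars contribute 2×2 = 4; each union adds +2; each star adds +2
Total: 4 + 0 + 2 = 6 states


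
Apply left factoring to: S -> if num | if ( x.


Common prefix: 'if'
Factored: S -> if S', S' -> num | ( x


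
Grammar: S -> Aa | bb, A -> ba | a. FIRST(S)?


Per alternative of S: FIRST(Aa) = {a, b}; FIRST(bb) = {b}
FIRST(S) = {a, b}


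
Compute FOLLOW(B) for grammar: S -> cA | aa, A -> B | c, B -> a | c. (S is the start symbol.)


$ ∈ FOLLOW(S). For each A -> αBβ: add FIRST(β)\{ε} to FOLLOW(B); if β nullable, add FOLLOW(A).
FOLLOW(B) = {$}


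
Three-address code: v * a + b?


Break into single-operator statements:
t1 = v * a
t2 = t1 + b


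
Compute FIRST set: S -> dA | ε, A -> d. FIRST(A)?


Per alternative of A: FIRST(d) = {d}
FIRST(A) = {d}


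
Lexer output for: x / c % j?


Scan left to right, longest-match per lexeme
Tokens: ID(x), OP(/), ID(c), OP(%), ID(j)


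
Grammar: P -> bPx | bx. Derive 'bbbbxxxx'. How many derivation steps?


Derivation: P => bPx => bbPxx => bbbPxxx => bbbbxxxx
Steps: 4


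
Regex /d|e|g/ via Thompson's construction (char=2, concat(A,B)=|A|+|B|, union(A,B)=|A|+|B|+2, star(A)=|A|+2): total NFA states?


Syntax tree has 3 char leaf(s), 2 union(s), 0 star(s)
chars contribute 3×2 = 6; each union adds +2; each star adds +2
Total: 6 + 4 + 0 = 10 states


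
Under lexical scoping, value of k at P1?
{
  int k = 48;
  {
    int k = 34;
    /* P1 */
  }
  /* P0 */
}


k declared in the same block as P1
k = 34


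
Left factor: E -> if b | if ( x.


Common prefix: 'if'
Factored: E -> if E', E' -> b | ( x


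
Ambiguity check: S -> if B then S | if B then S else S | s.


dangling else: 'if B then if B then s else s' parses two ways
Ambiguous


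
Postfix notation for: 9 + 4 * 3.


* has higher precedence, evaluate 4*3 first
Postfix: 9 4 3 * +


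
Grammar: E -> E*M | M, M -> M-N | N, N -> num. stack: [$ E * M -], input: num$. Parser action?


no handle; shift 'num'
Action: shift


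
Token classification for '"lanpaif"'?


Pattern: double-quoted sequence
Type: STRING_LITERAL


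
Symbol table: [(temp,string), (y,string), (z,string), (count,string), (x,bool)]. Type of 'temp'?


Lookup 'temp' → type string


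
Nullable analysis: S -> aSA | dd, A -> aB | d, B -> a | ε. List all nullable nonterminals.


A nonterminal is nullable iff some alternative derives ε (directly, or every symbol in it is nullable)
Nullable: {B}


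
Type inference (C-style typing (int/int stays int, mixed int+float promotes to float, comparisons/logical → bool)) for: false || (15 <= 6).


Operand types: bool || bool
Rule: logical operators take bool operands and yield bool
Result type: bool


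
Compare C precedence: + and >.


'+' is additive (level 9); '>' is relational (level 7)
Higher level binds tighter
'+' has higher precedence than '>'


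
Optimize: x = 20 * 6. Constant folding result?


20 * 6 = 120 at compile time
Optimized: x = 120


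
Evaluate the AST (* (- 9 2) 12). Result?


Evaluate inner: (- 9 2) = 7
Evaluate root: (* 7 12) = 84
Result: 84


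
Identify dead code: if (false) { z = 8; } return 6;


condition is constant false, so the whole block is unreachable
Dead: 'if (false) { z = 8; }'


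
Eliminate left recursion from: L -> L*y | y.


Left-recursive alternatives: L*y; non-recursive: y
Introduce L': L -> yL', L' -> *yL' | ε


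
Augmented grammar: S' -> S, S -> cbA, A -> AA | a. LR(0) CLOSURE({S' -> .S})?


Start: S' -> .S
For each item with dot before a nonterminal B, add B -> .γ for every B-production
Closure: [S' -> .S, S -> .cbA]


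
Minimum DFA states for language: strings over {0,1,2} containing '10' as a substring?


KMP-style automaton: 2 progress states + 1 absorbing accept = 3
Minimal DFA: 3 states


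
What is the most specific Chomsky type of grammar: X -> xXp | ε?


Single nonterminal LHS, but x^n p^n is not regular
Classification: Type 2 (Context-Free)


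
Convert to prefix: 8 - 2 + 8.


left-to-right (same/higher precedence on left): tree is (+ (- 8 2) 8)
Prefix: + - 8 2 8


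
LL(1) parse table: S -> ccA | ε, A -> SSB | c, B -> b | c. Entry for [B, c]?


For [B, c]: 'c' ∈ FIRST(c)
Entry: B -> c


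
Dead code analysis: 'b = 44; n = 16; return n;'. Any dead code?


b is assigned but never read
Dead: 'b = 44'


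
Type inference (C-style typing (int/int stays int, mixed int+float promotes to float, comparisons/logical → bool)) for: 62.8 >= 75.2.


Operand types: float >= float
Rule: comparison yields bool
Result type: bool


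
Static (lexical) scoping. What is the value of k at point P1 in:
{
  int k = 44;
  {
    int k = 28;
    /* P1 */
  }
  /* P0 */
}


k declared in the same block as P1
k = 28


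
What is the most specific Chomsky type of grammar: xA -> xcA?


LHS has context (more than one symbol) and |LHS| ≤ |RHS|
Classification: Type 1 (Context-Sensitive)


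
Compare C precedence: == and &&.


'==' is equality (level 6); '&&' is logical AND (level 2)
Higher level binds tighter
'==' has higher precedence than '&&'


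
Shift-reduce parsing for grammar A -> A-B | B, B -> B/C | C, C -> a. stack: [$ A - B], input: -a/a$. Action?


handle 'A-B' on top; lookahead ∈ FOLLOW(A) = {-, $}
Action: reduce (A -> A-B)


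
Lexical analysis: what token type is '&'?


Pattern: operator symbol
Type: OPERATOR


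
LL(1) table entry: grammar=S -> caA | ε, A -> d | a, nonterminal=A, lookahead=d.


For [A, d]: 'd' ∈ FIRST(d)
Entry: A -> d


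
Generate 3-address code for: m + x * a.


Break into single-operator statements:
t1 = x * a
t2 = m + t1


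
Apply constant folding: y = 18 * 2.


18 * 2 = 36 at compile time
Optimized: y = 36


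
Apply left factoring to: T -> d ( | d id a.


Common prefix: 'd'
Factored: T -> d T', T' -> ( | id a


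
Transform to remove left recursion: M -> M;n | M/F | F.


Left-recursive alternatives: M;n, M/F; non-recursive: F
Introduce M': M -> FM', M' -> ;nM' | /FM' | ε


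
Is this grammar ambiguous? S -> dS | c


right-linear, alternatives start with distinct terminals 'd' vs 'c': unique leftmost derivation
Unambiguous


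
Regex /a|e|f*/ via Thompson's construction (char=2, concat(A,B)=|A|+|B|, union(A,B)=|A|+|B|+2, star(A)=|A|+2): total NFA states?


Syntax tree has 3 char leaf(s), 2 union(s), 1 star(s)
chars contribute 3×2 = 6; each union adds +2; each star adds +2
Total: 6 + 4 + 2 = 12 states


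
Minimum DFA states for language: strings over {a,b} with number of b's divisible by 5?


Track (count of b) mod 5: states 0..4, accept at 0
Minimal DFA: 5 states


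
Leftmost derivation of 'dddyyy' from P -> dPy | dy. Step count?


Derivation: P => dPy => ddPyy => dddyyy
Steps: 3


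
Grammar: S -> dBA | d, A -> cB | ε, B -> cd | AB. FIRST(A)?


Per alternative of A: FIRST(cB) = {c}; FIRST(ε) = {ε}
FIRST(A) = {c, ε}


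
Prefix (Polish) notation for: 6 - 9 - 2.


left-to-right (same/higher precedence on left): tree is (- (- 6 9) 2)
Prefix: - - 6 9 2


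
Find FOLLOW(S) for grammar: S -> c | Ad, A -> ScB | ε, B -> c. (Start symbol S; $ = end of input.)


$ ∈ FOLLOW(S). For each A -> αBβ: add FIRST(β)\{ε} to FOLLOW(B); if β nullable, add FOLLOW(A).
FOLLOW(S) = {$, c}


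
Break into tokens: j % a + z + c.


Scan left to right, longest-match per lexeme
Tokens: ID(j), OP(%), ID(a), OP(+), ID(z), OP(+), ID(c)


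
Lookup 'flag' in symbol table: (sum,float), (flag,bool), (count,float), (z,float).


Lookup 'flag' → type bool


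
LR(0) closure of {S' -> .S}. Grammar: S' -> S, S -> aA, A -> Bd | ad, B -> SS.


Start: S' -> .S
For each item with dot before a nonterminal B, add B -> .γ for every B-production
Closure: [S' -> .S, S -> .aA]


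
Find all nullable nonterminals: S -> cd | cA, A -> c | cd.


A nonterminal is nullable iff some alternative derives ε (directly, or every symbol in it is nullable)
Nullable: {}


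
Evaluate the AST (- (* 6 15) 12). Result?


Evaluate inner: (* 6 15) = 90
Evaluate root: (- 90 12) = 78
Result: 78


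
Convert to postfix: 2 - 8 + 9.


Left to right (same or higher precedence on left)
Postfix: 2 8 - 9 +


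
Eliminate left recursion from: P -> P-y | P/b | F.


Left-recursive alternatives: P-y, P/b; non-recursive: F
Introduce P': P -> FP', P' -> -yP' | /bP' | ε


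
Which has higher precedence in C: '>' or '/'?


'/' is multiplicative (level 10); '>' is relational (level 7)
Higher level binds tighter
'/' has higher precedence than '>'


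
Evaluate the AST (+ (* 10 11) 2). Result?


Evaluate inner: (* 10 11) = 110
Evaluate root: (+ 110 2) = 112
Result: 112


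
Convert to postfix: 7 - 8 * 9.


* has higher precedence, evaluate 8*9 first
Postfix: 7 8 9 * -


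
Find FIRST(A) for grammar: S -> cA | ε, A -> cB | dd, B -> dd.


Per alternative of A: FIRST(cB) = {c}; FIRST(dd) = {d}
FIRST(A) = {c, d}


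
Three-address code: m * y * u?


Break into single-operator statements:
t1 = m * y
t2 = t1 * u


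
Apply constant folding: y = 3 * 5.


3 * 5 = 15 at compile time
Optimized: y = 15


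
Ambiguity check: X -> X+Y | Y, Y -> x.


precedence layered via separate nonterminal Y: deterministic
Unambiguous


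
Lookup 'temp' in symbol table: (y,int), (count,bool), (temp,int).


Lookup 'temp' → type int


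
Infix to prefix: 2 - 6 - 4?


left-to-right (same/higher precedence on left): tree is (- (- 2 6) 4)
Prefix: - - 2 6 4


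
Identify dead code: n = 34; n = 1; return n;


first assignment to n is overwritten before any read
Dead: 'n = 34'


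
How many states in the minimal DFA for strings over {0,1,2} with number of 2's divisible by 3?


Track (count of 2) mod 3: states 0..2, accept at 0
Minimal DFA: 3 states


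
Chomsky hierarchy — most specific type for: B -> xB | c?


Right-linear: every RHS is a terminal or a terminal followed by one nonterminal
Classification: Type 3 (Regular)


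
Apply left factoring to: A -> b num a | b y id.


Common prefix: 'b'
Factored: A -> b A', A' -> num a | y id


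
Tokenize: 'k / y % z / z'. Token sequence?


Scan left to right, longest-match per lexeme
Tokens: ID(k), OP(/), ID(y), OP(%), ID(z), OP(/), ID(z)


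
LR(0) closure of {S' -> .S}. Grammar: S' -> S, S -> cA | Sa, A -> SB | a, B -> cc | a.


Start: S' -> .S
For each item with dot before a nonterminal B, add B -> .γ for every B-production
Closure: [S' -> .S, S -> .cA, S -> .Sa]


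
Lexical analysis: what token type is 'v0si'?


Pattern: letter/underscore followed by alphanumerics, not a keyword
Type: IDENTIFIER


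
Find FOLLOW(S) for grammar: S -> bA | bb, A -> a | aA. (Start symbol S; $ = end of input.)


$ ∈ FOLLOW(S). For each A -> αBβ: add FIRST(β)\{ε} to FOLLOW(B); if β nullable, add FOLLOW(A).
FOLLOW(S) = {$}


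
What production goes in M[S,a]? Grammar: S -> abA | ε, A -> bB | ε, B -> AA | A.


For [S, a]: 'a' ∈ FIRST(abA)
Entry: S -> abA


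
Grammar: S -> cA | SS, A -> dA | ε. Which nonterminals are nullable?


A nonterminal is nullable iff some alternative derives ε (directly, or every symbol in it is nullable)
Nullable: {A}


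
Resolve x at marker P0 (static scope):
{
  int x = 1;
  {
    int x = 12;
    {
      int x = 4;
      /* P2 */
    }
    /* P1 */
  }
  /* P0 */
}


x declared in the same block as P0
x = 1


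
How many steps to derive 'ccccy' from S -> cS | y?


Derivation: S => cS => ccS => cccS => ccccS => ccccy
Steps: 5


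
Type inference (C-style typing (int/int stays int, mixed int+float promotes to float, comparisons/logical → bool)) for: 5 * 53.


Operand types: int * int
Rule: mixed int/float promotes to float; int/int stays int
Result type: int


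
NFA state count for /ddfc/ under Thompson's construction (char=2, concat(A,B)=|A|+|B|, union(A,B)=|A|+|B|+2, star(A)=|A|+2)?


Syntax tree has 4 char leaf(s), 0 union(s), 0 star(s)
chars contribute 4×2 = 8; each union adds +2; each star adds +2
Total: 8 + 0 + 0 = 8 states


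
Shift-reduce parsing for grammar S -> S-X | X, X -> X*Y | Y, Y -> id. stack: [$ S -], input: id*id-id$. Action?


no handle ('S-' is not any RHS); shift 'id'
Action: shift


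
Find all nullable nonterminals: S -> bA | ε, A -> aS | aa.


A nonterminal is nullable iff some alternative derives ε (directly, or every symbol in it is nullable)
Nullable: {S}


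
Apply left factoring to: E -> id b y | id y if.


Common prefix: 'id'
Factored: E -> id E', E' -> b y | y if


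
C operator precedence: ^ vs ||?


'^' is bitwise XOR (level 4); '||' is logical OR (level 1)
Higher level binds tighter
'^' has higher precedence than '||'


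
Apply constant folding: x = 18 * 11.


18 * 11 = 198 at compile time
Optimized: x = 198


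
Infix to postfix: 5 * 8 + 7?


Left to right (same or higher precedence on left)
Postfix: 5 8 * 7 +


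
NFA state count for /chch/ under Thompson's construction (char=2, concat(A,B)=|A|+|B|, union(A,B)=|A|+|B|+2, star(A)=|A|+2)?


Syntax tree has 4 char leaf(s), 0 union(s), 0 star(s)
chars contribute 4×2 = 8; each union adds +2; each star adds +2
Total: 8 + 0 + 0 = 8 states


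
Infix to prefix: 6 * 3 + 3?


left-to-right (same/higher precedence on left): tree is (+ (* 6 3) 3)
Prefix: + * 6 3 3


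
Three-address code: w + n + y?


Break into single-operator statements:
t1 = w + n
t2 = t1 + y


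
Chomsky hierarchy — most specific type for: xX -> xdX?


LHS has context (more than one symbol) and |LHS| ≤ |RHS|
Classification: Type 1 (Context-Sensitive)


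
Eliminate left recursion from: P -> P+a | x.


Left-recursive alternatives: P+a; non-recursive: x
Introduce P': P -> xP', P' -> +aP' | ε


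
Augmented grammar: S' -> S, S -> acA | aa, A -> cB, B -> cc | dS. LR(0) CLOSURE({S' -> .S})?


Start: S' -> .S
For each item with dot before a nonterminal B, add B -> .γ for every B-production
Closure: [S' -> .S, S -> .acA, S -> .aa]


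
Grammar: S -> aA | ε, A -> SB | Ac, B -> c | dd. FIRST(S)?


Per alternative of S: FIRST(aA) = {a}; FIRST(ε) = {ε}
FIRST(S) = {a, ε}


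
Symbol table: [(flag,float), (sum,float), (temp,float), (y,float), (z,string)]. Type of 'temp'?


Lookup 'temp' → type float


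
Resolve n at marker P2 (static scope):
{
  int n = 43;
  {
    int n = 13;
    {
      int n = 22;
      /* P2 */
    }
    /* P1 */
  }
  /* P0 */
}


n declared in the same block as P2
n = 22


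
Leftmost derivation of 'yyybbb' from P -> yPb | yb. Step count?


Derivation: P => yPb => yyPbb => yyybbb
Steps: 3


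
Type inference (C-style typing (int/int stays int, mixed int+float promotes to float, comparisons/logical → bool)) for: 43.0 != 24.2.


Operand types: float != float
Rule: comparison yields bool
Result type: bool


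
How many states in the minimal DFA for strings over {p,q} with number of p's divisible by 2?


Track (count of p) mod 2: states 0..1, accept at 0
Minimal DFA: 2 states


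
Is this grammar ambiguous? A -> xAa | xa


balanced x^n…a^n: each string has a unique parse
Unambiguous


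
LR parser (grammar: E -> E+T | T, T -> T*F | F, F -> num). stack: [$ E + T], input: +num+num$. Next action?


handle 'E+T' on top; lookahead ∈ FOLLOW(E) = {+, $}
Action: reduce (E -> E+T)


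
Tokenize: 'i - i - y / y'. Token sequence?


Scan left to right, longest-match per lexeme
Tokens: ID(i), OP(-), ID(i), OP(-), ID(y), OP(/), ID(y)


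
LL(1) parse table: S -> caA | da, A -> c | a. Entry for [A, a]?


For [A, a]: 'a' ∈ FIRST(a)
Entry: A -> a


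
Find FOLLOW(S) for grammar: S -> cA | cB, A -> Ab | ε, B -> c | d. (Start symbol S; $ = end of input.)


$ ∈ FOLLOW(S). For each A -> αBβ: add FIRST(β)\{ε} to FOLLOW(B); if β nullable, add FOLLOW(A).
FOLLOW(S) = {$}


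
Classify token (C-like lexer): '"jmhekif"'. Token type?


Pattern: double-quoted sequence
Type: STRING_LITERAL


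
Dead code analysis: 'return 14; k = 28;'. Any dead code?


statement follows a return and is unreachable
Dead: 'k = 28'


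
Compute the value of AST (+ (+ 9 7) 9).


Evaluate inner: (+ 9 7) = 16
Evaluate root: (+ 16 9) = 25
Result: 25


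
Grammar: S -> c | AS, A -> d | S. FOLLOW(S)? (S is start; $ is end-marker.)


$ ∈ FOLLOW(S). For each A -> αBβ: add FIRST(β)\{ε} to FOLLOW(B); if β nullable, add FOLLOW(A).
FOLLOW(S) = {$, c, d}


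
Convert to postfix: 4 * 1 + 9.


Left to right (same or higher precedence on left)
Postfix: 4 1 * 9 +


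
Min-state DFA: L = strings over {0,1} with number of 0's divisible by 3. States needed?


Track (count of 0) mod 3: states 0..2, accept at 0
Minimal DFA: 3 states


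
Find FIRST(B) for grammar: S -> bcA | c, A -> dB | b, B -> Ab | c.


Per alternative of B: FIRST(Ab) = {b, d}; FIRST(c) = {c}
FIRST(B) = {b, c, d}


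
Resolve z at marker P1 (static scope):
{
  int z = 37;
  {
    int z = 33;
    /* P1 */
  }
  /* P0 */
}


z declared in the same block as P1
z = 33


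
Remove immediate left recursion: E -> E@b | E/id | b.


Left-recursive alternatives: E@b, E/id; non-recursive: b
Introduce E': E -> bE', E' -> @bE' | /idE' | ε


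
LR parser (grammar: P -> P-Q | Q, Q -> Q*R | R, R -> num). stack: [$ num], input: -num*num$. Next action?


'num' on top is the handle for R -> num
Action: reduce (R -> num)


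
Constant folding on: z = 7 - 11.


7 - 11 = -4 at compile time
Optimized: z = -4


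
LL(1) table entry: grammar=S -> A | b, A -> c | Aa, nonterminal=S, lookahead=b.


For [S, b]: 'b' ∈ FIRST(b)
Entry: S -> b


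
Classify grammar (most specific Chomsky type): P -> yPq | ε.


Single nonterminal LHS, but y^n q^n is not regular
Classification: Type 2 (Context-Free)


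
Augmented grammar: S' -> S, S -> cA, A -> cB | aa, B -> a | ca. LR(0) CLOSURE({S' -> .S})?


Start: S' -> .S
For each item with dot before a nonterminal B, add B -> .γ for every B-production
Closure: [S' -> .S, S -> .cA]


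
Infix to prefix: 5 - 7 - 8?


left-to-right (same/higher precedence on left): tree is (- (- 5 7) 8)
Prefix: - - 5 7 8


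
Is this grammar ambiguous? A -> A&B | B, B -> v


precedence layered via separate nonterminal B: deterministic
Unambiguous


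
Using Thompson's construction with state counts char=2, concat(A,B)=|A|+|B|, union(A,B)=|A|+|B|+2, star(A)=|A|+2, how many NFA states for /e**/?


Syntax tree has 1 char leaf(s), 0 union(s), 2 star(s)
chars contribute 1×2 = 2; each union adds +2; each star adds +2
Total: 2 + 0 + 4 = 6 states


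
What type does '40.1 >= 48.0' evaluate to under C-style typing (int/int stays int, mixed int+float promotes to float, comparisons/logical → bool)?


Operand types: float >= float
Rule: comparison yields bool
Result type: bool


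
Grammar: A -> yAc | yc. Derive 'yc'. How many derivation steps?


Derivation: A => yc
Steps: 1


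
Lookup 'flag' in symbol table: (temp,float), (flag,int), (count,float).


Lookup 'flag' → type int


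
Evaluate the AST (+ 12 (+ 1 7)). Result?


Evaluate inner: (+ 1 7) = 8
Evaluate root: (+ 12 8) = 20
Result: 20


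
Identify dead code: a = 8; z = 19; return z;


a is assigned but never read
Dead: 'a = 8'


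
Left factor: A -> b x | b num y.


Common prefix: 'b'
Factored: A -> b A', A' -> x | num y


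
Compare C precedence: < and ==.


'<' is relational (level 7); '==' is equality (level 6)
Higher level binds tighter
'<' has higher precedence than '=='


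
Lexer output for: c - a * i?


Scan left to right, longest-match per lexeme
Tokens: ID(c), OP(-), ID(a), OP(*), ID(i)


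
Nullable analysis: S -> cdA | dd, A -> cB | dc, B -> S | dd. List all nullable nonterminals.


A nonterminal is nullable iff some alternative derives ε (directly, or every symbol in it is nullable)
Nullable: {}


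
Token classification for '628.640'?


Pattern: digits with a decimal point
Type: FLOAT_LITERAL


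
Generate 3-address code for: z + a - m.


Break into single-operator statements:
t1 = z + a
t2 = t1 - m


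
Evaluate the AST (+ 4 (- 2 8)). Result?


Evaluate inner: (- 2 8) = -6
Evaluate root: (+ 4 -6) = -2
Result: -2


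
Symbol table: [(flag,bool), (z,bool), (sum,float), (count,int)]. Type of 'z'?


Lookup 'z' → type bool


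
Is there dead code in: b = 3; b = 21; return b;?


first assignment to b is overwritten before any read
Dead: 'b = 3'


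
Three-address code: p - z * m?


Break into single-operator statements:
t1 = z * m
t2 = p - t1


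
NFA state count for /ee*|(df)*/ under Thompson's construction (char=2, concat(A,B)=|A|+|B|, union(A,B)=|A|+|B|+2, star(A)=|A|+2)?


Syntax tree has 4 char leaf(s), 1 union(s), 2 star(s)
chars contribute 4×2 = 8; each union adds +2; each star adds +2
Total: 8 + 2 + 4 = 14 states


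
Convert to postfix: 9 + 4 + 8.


Left to right (same or higher precedence on left)
Postfix: 9 4 + 8 +


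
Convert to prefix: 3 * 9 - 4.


left-to-right (same/higher precedence on left): tree is (- (* 3 9) 4)
Prefix: - * 3 9 4


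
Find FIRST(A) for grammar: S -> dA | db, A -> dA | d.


Per alternative of A: FIRST(dA) = {d}; FIRST(d) = {d}
FIRST(A) = {d}


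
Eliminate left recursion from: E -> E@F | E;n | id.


Left-recursive alternatives: E@F, E;n; non-recursive: id
Introduce E': E -> idE', E' -> @FE' | ;nE' | ε


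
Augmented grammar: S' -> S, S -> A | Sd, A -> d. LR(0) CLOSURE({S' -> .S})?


Start: S' -> .S
For each item with dot before a nonterminal B, add B -> .γ for every B-production
Closure: [S' -> .S, S -> .A, S -> .Sd, A -> .d]


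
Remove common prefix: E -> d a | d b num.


Common prefix: 'd'
Factored: E -> d E', E' -> a | b num


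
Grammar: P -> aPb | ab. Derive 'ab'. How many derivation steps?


Derivation: P => ab
Steps: 1


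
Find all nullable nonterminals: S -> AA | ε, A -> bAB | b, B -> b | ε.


A nonterminal is nullable iff some alternative derives ε (directly, or every symbol in it is nullable)
Nullable: {B, S}


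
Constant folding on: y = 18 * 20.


18 * 20 = 360 at compile time
Optimized: y = 360


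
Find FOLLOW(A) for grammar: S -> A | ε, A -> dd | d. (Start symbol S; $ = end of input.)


$ ∈ FOLLOW(S). For each A -> αBβ: add FIRST(β)\{ε} to FOLLOW(B); if β nullable, add FOLLOW(A).
FOLLOW(A) = {$}


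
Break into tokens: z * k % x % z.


Scan left to right, longest-match per lexeme
Tokens: ID(z), OP(*), ID(k), OP(%), ID(x), OP(%), ID(z)


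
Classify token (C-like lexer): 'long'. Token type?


Pattern: reserved word
Type: KEYWORD


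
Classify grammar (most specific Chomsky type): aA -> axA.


LHS has context (more than one symbol) and |LHS| ≤ |RHS|
Classification: Type 1 (Context-Sensitive)


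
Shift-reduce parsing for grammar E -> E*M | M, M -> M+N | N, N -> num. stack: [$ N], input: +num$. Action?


'N' (not preceded by M+) is the handle for M -> N
Action: reduce (M -> N)


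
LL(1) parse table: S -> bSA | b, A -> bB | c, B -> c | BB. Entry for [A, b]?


For [A, b]: 'b' ∈ FIRST(bB)
Entry: A -> bB


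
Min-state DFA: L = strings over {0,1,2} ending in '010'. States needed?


Track the longest suffix of input matching a prefix of '010': 4 classes (prefixes of length 0..3)
Minimal DFA: 4 states


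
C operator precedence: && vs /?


'/' is multiplicative (level 10); '&&' is logical AND (level 2)
Higher level binds tighter
'/' has higher precedence than '&&'


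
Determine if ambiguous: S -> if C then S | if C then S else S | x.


dangling else: 'if C then if C then x else x' parses two ways
Ambiguous


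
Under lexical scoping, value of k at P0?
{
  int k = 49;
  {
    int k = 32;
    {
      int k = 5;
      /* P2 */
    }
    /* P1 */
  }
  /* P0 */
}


k declared in the same block as P0
k = 49


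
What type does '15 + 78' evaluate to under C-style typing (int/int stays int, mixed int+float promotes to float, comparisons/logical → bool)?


Operand types: int + int
Rule: mixed int/float promotes to float; int/int stays int
Result type: int


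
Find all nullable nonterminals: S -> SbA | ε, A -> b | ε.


A nonterminal is nullable iff some alternative derives ε (directly, or every symbol in it is nullable)
Nullable: {A, S}


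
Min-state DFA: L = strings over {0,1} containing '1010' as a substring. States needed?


KMP-style automaton: 4 progress states + 1 absorbing accept = 5
Minimal DFA: 5 states


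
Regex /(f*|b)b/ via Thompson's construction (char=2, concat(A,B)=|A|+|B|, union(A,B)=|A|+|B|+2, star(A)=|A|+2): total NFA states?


Syntax tree has 3 char leaf(s), 1 union(s), 1 star(s)
chars contribute 3×2 = 6; each union adds +2; each star adds +2
Total: 6 + 2 + 2 = 10 states


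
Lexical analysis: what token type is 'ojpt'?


Pattern: letter/underscore followed by alphanumerics, not a keyword
Type: IDENTIFIER


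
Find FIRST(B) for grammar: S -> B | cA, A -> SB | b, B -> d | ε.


Per alternative of B: FIRST(d) = {d}; FIRST(ε) = {ε}
FIRST(B) = {d, ε}


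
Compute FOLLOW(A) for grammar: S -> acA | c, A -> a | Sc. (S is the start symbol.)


$ ∈ FOLLOW(S). For each A -> αBβ: add FIRST(β)\{ε} to FOLLOW(B); if β nullable, add FOLLOW(A).
FOLLOW(A) = {$, c}


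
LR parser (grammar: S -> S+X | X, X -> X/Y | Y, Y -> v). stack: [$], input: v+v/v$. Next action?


no handle on stack; shift 'v'
Action: shift


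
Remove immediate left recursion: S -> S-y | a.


Left-recursive alternatives: S-y; non-recursive: a
Introduce S': S -> aS', S' -> -yS' | ε


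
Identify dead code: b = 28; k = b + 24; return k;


b is read by k's definition; k is returned
No dead code


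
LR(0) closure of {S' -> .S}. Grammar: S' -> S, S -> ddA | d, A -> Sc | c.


Start: S' -> .S
For each item with dot before a nonterminal B, add B -> .γ for every B-production
Closure: [S' -> .S, S -> .ddA, S -> .d]


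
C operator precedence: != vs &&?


'!=' is equality (level 6); '&&' is logical AND (level 2)
Higher level binds tighter
'!=' has higher precedence than '&&'


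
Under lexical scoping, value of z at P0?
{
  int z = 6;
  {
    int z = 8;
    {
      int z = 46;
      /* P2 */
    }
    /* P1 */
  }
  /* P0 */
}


z declared in the same block as P0
z = 6


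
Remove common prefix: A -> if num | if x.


Common prefix: 'if'
Factored: A -> if A', A' -> num | x
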